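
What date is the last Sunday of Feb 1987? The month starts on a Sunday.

Feb 1987 begins on a Sunday, so the first Sunday is Feb 1.
Feb 1987 has 28 days. Adding weeks: 1, 8, 15, 22 — the last one ≤ 28 is the 22nd.

Feb 22, 1987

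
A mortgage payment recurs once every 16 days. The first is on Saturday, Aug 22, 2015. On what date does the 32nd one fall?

The 32nd occurrence is 31 intervals after the first: 31 × 16 = 496 days after Aug 22, 2015.
Aug has 31 days — 9 days to the end of Aug leaves 487.
From end of Aug to end of 2015 is 122 days (365 left).
Jan has 31 days (334 left).
Feb has 29 days (305 left).
Mar has 31 days (274 left).
Apr has 30 days (244 left).
May has 31 days (213 left).
Jun has 30 days (183 left).
Jul has 31 days (152 left).
Aug has 31 days (121 left).
Sep has 30 days (91 left).
Oct has 31 days (60 left).
Nov has 30 days (30 left).
30 days into Dec → Dec 30, 2016.

Dec 30, 2016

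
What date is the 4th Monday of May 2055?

2055-05-24

May 2055 begins on a Saturday, so the first Monday is May 3 (2 days later).
The 4th Monday is 3 weeks later: 3 + 21 = 24.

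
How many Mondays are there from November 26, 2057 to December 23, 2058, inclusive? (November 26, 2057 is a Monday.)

November 26, 2057 is a Monday; the first Monday on or after it is November 26, 2057.
From November 26, 2057 to December 23, 2058: 35 + 357 = 392 days (rest of 2057, to December 23, 2058 in 2058).
392 ÷ 7 = 56 full weeks with remainder 0, so 56 more Mondays after the first → 57.

57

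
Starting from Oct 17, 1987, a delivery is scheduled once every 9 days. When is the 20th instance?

Apr 5, 1988

The 20th occurrence is 19 intervals after the first: 19 × 9 = 171 days after Oct 17, 1987.
Oct has 31 days — 14 days to the end of Oct leaves 157.
Nov has 30 days (127 left).
Dec has 31 days (96 left).
Jan has 31 days (65 left).
Feb has 29 days (36 left).
Mar has 31 days (5 left).
5 days into Apr → Apr 5, 1988.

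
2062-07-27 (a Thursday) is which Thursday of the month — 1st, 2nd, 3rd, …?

Day 27 falls in week ⌈27/7⌉ of the month.
Days 1–7 hold the 1st Thursday, 8–14 the 2nd, 15–21 the 3rd, 22–28 the 4th, 29–31 the 5th.
27 is in the range for the 4th.

4th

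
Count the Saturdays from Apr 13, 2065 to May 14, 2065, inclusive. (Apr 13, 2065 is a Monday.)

4

Apr 13, 2065 is a Monday; the first Saturday on or after it is Apr 18, 2065 (5 days later).
From Apr 18, 2065 to May 14, 2065: 12 + 14 = 26 days (rest of Apr, May).
26 ÷ 7 = 3 full weeks with remainder 5, so 3 more Saturdays after the first → 4.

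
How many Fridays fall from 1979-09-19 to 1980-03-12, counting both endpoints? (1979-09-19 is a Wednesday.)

1979-09-19 is a Wednesday; the first Friday on or after it is 1979-09-21 (2 days later).
From 1979-09-21 to 1980-03-12: 9 + 31 + 30 + 31 + 31 + 29 + 12 = 173 days (rest of September, October, November, December, January, February, March).
173 ÷ 7 = 24 full weeks with remainder 5, so 24 more Fridays after the first → 25.

25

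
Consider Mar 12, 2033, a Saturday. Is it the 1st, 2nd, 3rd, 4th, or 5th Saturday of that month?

2nd

Day 12 falls in week ⌈12/7⌉ of the month.
Days 1–7 hold the 1st Saturday, 8–14 the 2nd, 15–21 the 3rd, 22–28 the 4th, 29–31 the 5th.
12 is in the range for the 2nd.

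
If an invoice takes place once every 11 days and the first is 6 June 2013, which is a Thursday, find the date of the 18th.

10 December 2013

The 18th occurrence is 17 intervals after the first: 17 × 11 = 187 days after 6 June 2013.
June has 30 days — 24 days to the end of June leaves 163.
July has 31 days (132 left).
August has 31 days (101 left).
September has 30 days (71 left).
October has 31 days (40 left).
November has 30 days (10 left).
10 days into December → 10 December 2013.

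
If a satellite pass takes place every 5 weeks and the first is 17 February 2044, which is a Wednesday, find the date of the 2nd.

23 March 2044

The 2nd occurrence is 1 interval after the first: 1 × 35 = 35 days after 17 February 2044.
February has 29 days — 12 days to the end of February leaves 23.
23 days into March → 23 March 2044.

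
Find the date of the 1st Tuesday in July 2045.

The first Tuesday of July 2045 is July 4.

July 4, 2045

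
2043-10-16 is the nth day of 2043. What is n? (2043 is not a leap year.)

289

Days in months before October: 31 + 28 + 31 + 30 + 31 + 30 + 31 + 31 + 30 = 273.
Plus 16 days into October → day 289.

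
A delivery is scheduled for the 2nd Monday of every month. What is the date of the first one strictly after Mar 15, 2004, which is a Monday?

Apr 12, 2004

Mar 2004 starts on a Monday; its first Monday is the 1st, so the 2nd Monday is the 8th — Mar 8, 2004.
That is not after Mar 15, 2004, so look at Apr 2004.
Apr 2004 starts on a Thursday; its first Monday is the 5th, so the 2nd Monday is the 12th — Apr 12, 2004.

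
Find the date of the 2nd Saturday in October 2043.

2043-10-10

October 2043 begins on a Thursday, so the first Saturday is October 3 (2 days later).
The 2nd Saturday is 1 weeks later: 3 + 7 = 10.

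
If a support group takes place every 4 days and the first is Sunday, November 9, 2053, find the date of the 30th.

The 30th occurrence is 29 intervals after the first: 29 × 4 = 116 days after November 9, 2053.
November has 30 days — 21 days to the end of November leaves 95.
December has 31 days (64 left).
January has 31 days (33 left).
February has 28 days (5 left).
5 days into March → March 5, 2054.

March 5, 2054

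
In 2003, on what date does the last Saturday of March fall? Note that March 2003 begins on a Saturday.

March 29, 2003

March 2003 begins on a Saturday, so the first Saturday is March 1.
March 2003 has 31 days. Adding weeks: 1, 8, 15, 22, 29 — the last one ≤ 31 is the 29th.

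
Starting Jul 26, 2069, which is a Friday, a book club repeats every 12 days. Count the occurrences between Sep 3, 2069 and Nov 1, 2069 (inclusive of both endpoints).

5

Occurrences land 12·i days after Jul 26, 2069 for i = 0, 1, 2, …
Sep 3, 2069 is 39 days after the start; 39 ÷ 12 = 3 remainder 3; since the remainder is 3, round up to i = 4. First occurrence in the window: #5 on Sep 12, 2069 (4×12 = 48 days in).
Nov 1, 2069 is 98 days after the start; 98 ÷ 12 = 8 remainder 2. Last occurrence in the window: #9 on Oct 30, 2069.
Occurrences #5 through #9: 5 in total.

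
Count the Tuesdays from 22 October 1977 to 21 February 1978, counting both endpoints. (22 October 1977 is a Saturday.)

22 October 1977 is a Saturday; the first Tuesday on or after it is 25 October 1977 (3 days later).
From 25 October 1977 to 21 February 1978: 6 + 30 + 31 + 31 + 21 = 119 days (rest of October, November, December, January, February).
119 ÷ 7 = 17 full weeks with remainder 0, so 17 more Tuesdays after the first → 18.

18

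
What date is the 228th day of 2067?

January has 31 days (228 − 31 = 197 remain).
February has 28 days (197 − 28 = 169 remain).
March has 31 days (169 − 31 = 138 remain).
April has 30 days (138 − 30 = 108 remain).
May has 31 days (108 − 31 = 77 remain).
June has 30 days (77 − 30 = 47 remain).
July has 31 days (47 − 31 = 16 remain).
16 into August → August 16.

2067-08-16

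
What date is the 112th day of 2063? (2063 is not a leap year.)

Apr 22, 2063

Jan has 31 days (112 − 31 = 81 remain).
Feb has 28 days (81 − 28 = 53 remain).
Mar has 31 days (53 − 31 = 22 remain).
22 into Apr → Apr 22.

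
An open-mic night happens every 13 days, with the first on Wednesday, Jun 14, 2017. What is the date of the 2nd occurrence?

The 2nd occurrence is 1 interval after the first: 1 × 13 = 13 days after Jun 14, 2017.
13 days later is Jun 27, 2017.

Jun 27, 2017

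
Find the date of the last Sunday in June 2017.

The first Sunday of June 2017 is June 4.
June 2017 has 30 days. Adding weeks: 4, 11, 18, 25 — the last one ≤ 30 is the 25th.

June 25, 2017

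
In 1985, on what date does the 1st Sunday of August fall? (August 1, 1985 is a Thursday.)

August 1985 begins on a Thursday, so the first Sunday is August 4 (3 days later).

4 August 1985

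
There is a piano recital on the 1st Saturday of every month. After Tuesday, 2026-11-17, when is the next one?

November 2026 starts on a Sunday, so its 1st Saturday is 2026-11-07 (6 days in).
That is not after 2026-11-17, so look at December 2026.
December 2026 starts on a Tuesday, so its 1st Saturday is 2026-12-05 (4 days in).

2026-12-05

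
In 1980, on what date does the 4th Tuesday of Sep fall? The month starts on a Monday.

Sep 23, 1980

Sep 1980 begins on a Monday, so the first Tuesday is Sep 2 (1 day later).
The 4th Tuesday is 3 weeks later: 2 + 21 = 23.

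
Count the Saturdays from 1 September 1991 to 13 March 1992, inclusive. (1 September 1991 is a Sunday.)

27

1 September 1991 is a Sunday; the first Saturday on or after it is 7 September 1991 (6 days later).
From 7 September 1991 to 13 March 1992: 23 + 31 + 30 + 31 + 31 + 29 + 13 = 188 days (rest of September, October, November, December, January, February, March).
188 ÷ 7 = 26 full weeks with remainder 6, so 26 more Saturdays after the first → 27.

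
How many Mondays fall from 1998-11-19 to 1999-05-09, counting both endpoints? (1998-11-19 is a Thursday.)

24

1998-11-19 is a Thursday; the first Monday on or after it is 1998-11-23 (4 days later).
From 1998-11-23 to 1999-05-09: 7 + 31 + 31 + 28 + 31 + 30 + 9 = 167 days (rest of November, December, January, February, March, April, May).
167 ÷ 7 = 23 full weeks with remainder 6, so 23 more Mondays after the first → 24.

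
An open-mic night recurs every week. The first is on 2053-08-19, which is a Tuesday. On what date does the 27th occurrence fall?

The 27th occurrence is 26 intervals after the first: 26 × 7 = 182 days after 2053-08-19.
August has 31 days — 12 days to the end of August leaves 170.
September has 30 days (140 left).
October has 31 days (109 left).
November has 30 days (79 left).
December has 31 days (48 left).
January has 31 days (17 left).
17 days into February → 2054-02-17.

2054-02-17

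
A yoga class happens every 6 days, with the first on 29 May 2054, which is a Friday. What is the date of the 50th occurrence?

19 March 2055

The 50th occurrence is 49 intervals after the first: 49 × 6 = 294 days after 29 May 2054.
May has 31 days — 2 days to the end of May leaves 292.
June has 30 days (262 left).
July has 31 days (231 left).
August has 31 days (200 left).
September has 30 days (170 left).
October has 31 days (139 left).
November has 30 days (109 left).
December has 31 days (78 left).
January has 31 days (47 left).
February has 28 days (19 left).
19 days into March → 19 March 2055.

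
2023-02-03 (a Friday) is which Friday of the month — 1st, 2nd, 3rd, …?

Day 3 falls in week ⌈3/7⌉ of the month.
Days 1–7 hold the 1st Friday, 8–14 the 2nd, 15–21 the 3rd, 22–28 the 4th, 29–31 the 5th.
3 is in the range for the 1st.

1st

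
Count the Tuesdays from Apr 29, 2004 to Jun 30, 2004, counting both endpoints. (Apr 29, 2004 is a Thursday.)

Apr 29, 2004 is a Thursday; the first Tuesday on or after it is May 4, 2004 (5 days later).
From May 4, 2004 to Jun 30, 2004: 27 + 30 = 57 days (rest of May, Jun).
57 ÷ 7 = 8 full weeks with remainder 1, so 8 more Tuesdays after the first → 9.

9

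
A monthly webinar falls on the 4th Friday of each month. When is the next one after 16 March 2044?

March 2044 starts on a Tuesday; its first Friday is the 4th, so the 4th Friday is the 25th — 25 March 2044.
25 March 2044 is after 16 March 2044, so that is the next one.

25 March 2044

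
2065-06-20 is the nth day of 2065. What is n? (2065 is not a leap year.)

Days in months before June: 31 + 28 + 31 + 30 + 31 = 151.
Plus 20 days into June → day 171.

171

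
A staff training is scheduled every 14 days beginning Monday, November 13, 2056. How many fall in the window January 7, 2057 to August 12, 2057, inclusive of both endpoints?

Occurrences land 14·i days after November 13, 2056 for i = 0, 1, 2, …
January 7, 2057 is 55 days after the start; 55 ÷ 14 = 3 remainder 13; since the remainder is 13, round up to i = 4. First occurrence in the window: #5 on January 8, 2057 (4×14 = 56 days in).
August 12, 2057 is 272 days after the start; 272 ÷ 14 = 19 remainder 6. Last occurrence in the window: #20 on August 6, 2057.
Occurrences #5 through #20: 16 in total.

16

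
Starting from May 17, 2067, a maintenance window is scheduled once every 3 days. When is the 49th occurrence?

The 49th occurrence is 48 intervals after the first: 48 × 3 = 144 days after May 17, 2067.
May has 31 days — 14 days to the end of May leaves 130.
Jun has 30 days (100 left).
Jul has 31 days (69 left).
Aug has 31 days (38 left).
Sep has 30 days (8 left).
8 days into Oct → Oct 8, 2067.

Oct 8, 2067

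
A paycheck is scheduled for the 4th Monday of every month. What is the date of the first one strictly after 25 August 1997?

August 1997 starts on a Friday; its first Monday is the 4th, so the 4th Monday is the 25th — 25 August 1997.
That is not after 25 August 1997, so look at September 1997.
September 1997 starts on a Monday; its first Monday is the 1st, so the 4th Monday is the 22nd — 22 September 1997.

22 September 1997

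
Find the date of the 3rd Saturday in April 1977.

April 16, 1977

The first Saturday of April 1977 is April 2.
The 3rd Saturday is 2 weeks later: 2 + 14 = 16.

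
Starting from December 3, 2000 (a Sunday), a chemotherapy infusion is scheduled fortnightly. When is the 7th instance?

The 7th occurrence is 6 intervals after the first: 6 × 14 = 84 days after December 3, 2000.
December has 31 days — 28 days to the end of December leaves 56.
January has 31 days (25 left).
25 days into February → February 25, 2001.

February 25, 2001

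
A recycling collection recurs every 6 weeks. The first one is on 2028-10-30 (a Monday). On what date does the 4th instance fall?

The 4th occurrence is 3 intervals after the first: 3 × 42 = 126 days after 2028-10-30.
October has 31 days — 1 day to the end of October leaves 125.
November has 30 days (95 left).
December has 31 days (64 left).
January has 31 days (33 left).
February has 28 days (5 left).
5 days into March → 2029-03-05.

2029-03-05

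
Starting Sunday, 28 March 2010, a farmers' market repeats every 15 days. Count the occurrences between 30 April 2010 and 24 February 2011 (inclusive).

Occurrences land 15·i days after 28 March 2010 for i = 0, 1, 2, …
30 April 2010 is 33 days after the start; 33 ÷ 15 = 2 remainder 3; since the remainder is 3, round up to i = 3. First occurrence in the window: #4 on 12 May 2010 (3×15 = 45 days in).
24 February 2011 is 333 days after the start; 333 ÷ 15 = 22 remainder 3. Last occurrence in the window: #23 on 21 February 2011.
Occurrences #4 through #23: 20 in total.

20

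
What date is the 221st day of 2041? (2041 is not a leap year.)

2041-08-09

January has 31 days (221 − 31 = 190 remain).
February has 28 days (190 − 28 = 162 remain).
March has 31 days (162 − 31 = 131 remain).
April has 30 days (131 − 30 = 101 remain).
May has 31 days (101 − 31 = 70 remain).
June has 30 days (70 − 30 = 40 remain).
July has 31 days (40 − 31 = 9 remain).
9 into August → August 9.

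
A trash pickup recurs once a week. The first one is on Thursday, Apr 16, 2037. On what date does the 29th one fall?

Oct 29, 2037

The 29th occurrence is 28 intervals after the first: 28 × 7 = 196 days after Apr 16, 2037.
Apr has 30 days — 14 days to the end of Apr leaves 182.
May has 31 days (151 left).
Jun has 30 days (121 left).
Jul has 31 days (90 left).
Aug has 31 days (59 left).
Sep has 30 days (29 left).
29 days into Oct → Oct 29, 2037.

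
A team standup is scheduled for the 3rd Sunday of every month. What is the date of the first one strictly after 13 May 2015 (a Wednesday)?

May 2015 starts on a Friday; its first Sunday is the 3rd, so the 3rd Sunday is the 17th — 17 May 2015.
17 May 2015 is after 13 May 2015, so that is the next one.

17 May 2015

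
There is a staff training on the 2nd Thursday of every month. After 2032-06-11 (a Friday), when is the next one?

2032-07-08

June 2032 starts on a Tuesday; its first Thursday is the 3rd, so the 2nd Thursday is the 10th — 2032-06-10.
That is not after 2032-06-11, so look at July 2032.
July 2032 starts on a Thursday; its first Thursday is the 1st, so the 2nd Thursday is the 8th — 2032-07-08.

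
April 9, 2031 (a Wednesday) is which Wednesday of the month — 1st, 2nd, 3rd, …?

Day 9 falls in week ⌈9/7⌉ of the month.
Days 1–7 hold the 1st Wednesday, 8–14 the 2nd, 15–21 the 3rd, 22–28 the 4th, 29–31 the 5th.
9 is in the range for the 2nd.

2nd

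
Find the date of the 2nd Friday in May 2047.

May 10, 2047

The first Friday of May 2047 is May 3.
The 2nd Friday is 1 weeks later: 3 + 7 = 10.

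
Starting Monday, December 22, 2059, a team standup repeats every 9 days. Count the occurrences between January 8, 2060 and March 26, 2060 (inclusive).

9

Occurrences land 9·i days after December 22, 2059 for i = 0, 1, 2, …
January 8, 2060 is 17 days after the start; 17 ÷ 9 = 1 remainder 8; since the remainder is 8, round up to i = 2. First occurrence in the window: #3 on January 9, 2060 (2×9 = 18 days in).
March 26, 2060 is 95 days after the start; 95 ÷ 9 = 10 remainder 5. Last occurrence in the window: #11 on March 21, 2060.
Occurrences #3 through #11: 9 in total.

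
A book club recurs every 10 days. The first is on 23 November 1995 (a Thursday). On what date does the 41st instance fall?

The 41st occurrence is 40 intervals after the first: 40 × 10 = 400 days after 23 November 1995.
November has 30 days — 7 days to the end of November leaves 393.
December has 31 days (362 left).
January has 31 days (331 left).
February has 29 days (302 left).
March has 31 days (271 left).
April has 30 days (241 left).
May has 31 days (210 left).
June has 30 days (180 left).
July has 31 days (149 left).
August has 31 days (118 left).
September has 30 days (88 left).
October has 31 days (57 left).
November has 30 days (27 left).
27 days into December → 27 December 1996.

27 December 1996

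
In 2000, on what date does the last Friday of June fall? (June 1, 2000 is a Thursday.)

30 June 2000

June 2000 begins on a Thursday, so the first Friday is June 2 (1 day later).
June 2000 has 30 days. Adding weeks: 2, 9, 16, 23, 30 — the last one ≤ 30 is the 30th.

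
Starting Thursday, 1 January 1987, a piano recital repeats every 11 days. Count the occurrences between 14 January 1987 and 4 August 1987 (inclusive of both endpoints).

18

Occurrences land 11·i days after 1 January 1987 for i = 0, 1, 2, …
14 January 1987 is 13 days after the start; 13 ÷ 11 = 1 remainder 2; since the remainder is 2, round up to i = 2. First occurrence in the window: #3 on 23 January 1987 (2×11 = 22 days in).
4 August 1987 is 215 days after the start; 215 ÷ 11 = 19 remainder 6. Last occurrence in the window: #20 on 29 July 1987.
Occurrences #3 through #20: 18 in total.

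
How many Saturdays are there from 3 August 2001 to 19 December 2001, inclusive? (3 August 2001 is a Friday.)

20

3 August 2001 is a Friday; the first Saturday on or after it is 4 August 2001 (1 day later).
From 4 August 2001 to 19 December 2001: 27 + 30 + 31 + 30 + 19 = 137 days (rest of August, September, October, November, December).
137 ÷ 7 = 19 full weeks with remainder 4, so 19 more Saturdays after the first → 20.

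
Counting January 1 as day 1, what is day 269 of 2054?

Jan has 31 days (269 − 31 = 238 remain).
Feb has 28 days (238 − 28 = 210 remain).
Mar has 31 days (210 − 31 = 179 remain).
Apr has 30 days (179 − 30 = 149 remain).
May has 31 days (149 − 31 = 118 remain).
Jun has 30 days (118 − 30 = 88 remain).
Jul has 31 days (88 − 31 = 57 remain).
Aug has 31 days (57 − 31 = 26 remain).
26 into Sep → Sep 26.

Sep 26, 2054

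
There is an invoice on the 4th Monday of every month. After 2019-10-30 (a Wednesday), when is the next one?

October 2019 starts on a Tuesday; its first Monday is the 7th, so the 4th Monday is the 28th — 2019-10-28.
That is not after 2019-10-30, so look at November 2019.
November 2019 starts on a Friday; its first Monday is the 4th, so the 4th Monday is the 25th — 2019-11-25.

2019-11-25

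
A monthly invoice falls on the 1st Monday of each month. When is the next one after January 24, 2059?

January 2059 starts on a Wednesday, so its 1st Monday is January 6, 2059 (5 days in).
That is not after January 24, 2059, so look at February 2059.
February 2059 starts on a Saturday, so its 1st Monday is February 3, 2059 (2 days in).

February 3, 2059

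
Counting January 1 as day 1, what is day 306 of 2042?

January has 31 days (306 − 31 = 275 remain).
February has 28 days (275 − 28 = 247 remain).
March has 31 days (247 − 31 = 216 remain).
April has 30 days (216 − 30 = 186 remain).
May has 31 days (186 − 31 = 155 remain).
June has 30 days (155 − 30 = 125 remain).
July has 31 days (125 − 31 = 94 remain).
August has 31 days (94 − 31 = 63 remain).
September has 30 days (63 − 30 = 33 remain).
October has 31 days (33 − 31 = 2 remain).
2 into November → November 2.

2 November 2042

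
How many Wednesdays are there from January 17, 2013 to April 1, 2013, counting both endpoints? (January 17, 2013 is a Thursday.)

10

January 17, 2013 is a Thursday; the first Wednesday on or after it is January 23, 2013 (6 days later).
From January 23, 2013 to April 1, 2013: 8 + 28 + 31 + 1 = 68 days (rest of January, February, March, April).
68 ÷ 7 = 9 full weeks with remainder 5, so 9 more Wednesdays after the first → 10.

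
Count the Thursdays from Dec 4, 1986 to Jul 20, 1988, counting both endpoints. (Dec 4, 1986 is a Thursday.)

85

Dec 4, 1986 is a Thursday; the first Thursday on or after it is Dec 4, 1986.
From Dec 4, 1986 to Jul 20, 1988: 27 + 365 + 202 = 594 days (rest of 1986, 1987, to Jul 20, 1988 in 1988).
594 ÷ 7 = 84 full weeks with remainder 6, so 84 more Thursdays after the first → 85.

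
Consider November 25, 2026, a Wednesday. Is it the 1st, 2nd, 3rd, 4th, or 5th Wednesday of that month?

Day 25 falls in week ⌈25/7⌉ of the month.
Days 1–7 hold the 1st Wednesday, 8–14 the 2nd, 15–21 the 3rd, 22–28 the 4th, 29–31 the 5th.
25 is in the range for the 4th.

4th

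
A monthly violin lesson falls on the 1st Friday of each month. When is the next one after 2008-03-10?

2008-04-04

March 2008 starts on a Saturday, so its 1st Friday is 2008-03-07 (6 days in).
That is not after 2008-03-10, so look at April 2008.
April 2008 starts on a Tuesday, so its 1st Friday is 2008-04-04 (3 days in).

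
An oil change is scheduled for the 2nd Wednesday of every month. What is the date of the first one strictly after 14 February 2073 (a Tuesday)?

8 March 2073

February 2073 starts on a Wednesday; its first Wednesday is the 1st, so the 2nd Wednesday is the 8th — 8 February 2073.
That is not after 14 February 2073, so look at March 2073.
March 2073 starts on a Wednesday; its first Wednesday is the 1st, so the 2nd Wednesday is the 8th — 8 March 2073.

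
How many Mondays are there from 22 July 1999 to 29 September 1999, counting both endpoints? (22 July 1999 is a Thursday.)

10

22 July 1999 is a Thursday; the first Monday on or after it is 26 July 1999 (4 days later).
From 26 July 1999 to 29 September 1999: 5 + 31 + 29 = 65 days (rest of July, August, September).
65 ÷ 7 = 9 full weeks with remainder 2, so 9 more Mondays after the first → 10.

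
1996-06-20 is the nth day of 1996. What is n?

172

Days in months before June: 31 + 29 + 31 + 30 + 31 = 152.
Plus 20 days into June → day 172.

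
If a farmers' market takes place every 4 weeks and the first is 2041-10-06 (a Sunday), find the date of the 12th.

2042-08-10

The 12th occurrence is 11 intervals after the first: 11 × 28 = 308 days after 2041-10-06.
October has 31 days — 25 days to the end of October leaves 283.
November has 30 days (253 left).
December has 31 days (222 left).
January has 31 days (191 left).
February has 28 days (163 left).
March has 31 days (132 left).
April has 30 days (102 left).
May has 31 days (71 left).
June has 30 days (41 left).
July has 31 days (10 left).
10 days into August → 2042-08-10.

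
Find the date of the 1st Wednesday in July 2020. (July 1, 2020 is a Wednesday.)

July 2020 begins on a Wednesday, so the first Wednesday is July 1.

1 July 2020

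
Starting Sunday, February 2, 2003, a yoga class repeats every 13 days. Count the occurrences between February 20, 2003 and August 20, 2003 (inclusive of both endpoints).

14

Occurrences land 13·i days after February 2, 2003 for i = 0, 1, 2, …
February 20, 2003 is 18 days after the start; 18 ÷ 13 = 1 remainder 5; since the remainder is 5, round up to i = 2. First occurrence in the window: #3 on February 28, 2003 (2×13 = 26 days in).
August 20, 2003 is 199 days after the start; 199 ÷ 13 = 15 remainder 4. Last occurrence in the window: #16 on August 16, 2003.
Occurrences #3 through #16: 14 in total.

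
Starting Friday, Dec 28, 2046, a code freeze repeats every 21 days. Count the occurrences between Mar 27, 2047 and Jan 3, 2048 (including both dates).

13

Occurrences land 21·i days after Dec 28, 2046 for i = 0, 1, 2, …
Mar 27, 2047 is 89 days after the start; 89 ÷ 21 = 4 remainder 5; since the remainder is 5, round up to i = 5. First occurrence in the window: #6 on Apr 12, 2047 (5×21 = 105 days in).
Jan 3, 2048 is 371 days after the start; 371 ÷ 21 = 17 remainder 14. Last occurrence in the window: #18 on Dec 20, 2047.
Occurrences #6 through #18: 13 in total.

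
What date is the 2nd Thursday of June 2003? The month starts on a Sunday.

June 12, 2003

June 2003 begins on a Sunday, so the first Thursday is June 5 (4 days later).
The 2nd Thursday is 1 weeks later: 5 + 7 = 12.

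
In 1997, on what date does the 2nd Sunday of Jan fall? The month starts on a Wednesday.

Jan 1997 begins on a Wednesday, so the first Sunday is Jan 5 (4 days later).
The 2nd Sunday is 1 weeks later: 5 + 7 = 12.

Jan 12, 1997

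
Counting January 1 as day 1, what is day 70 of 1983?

March 11, 1983

January has 31 days (70 − 31 = 39 remain).
February has 28 days (39 − 28 = 11 remain).
11 into March → March 11.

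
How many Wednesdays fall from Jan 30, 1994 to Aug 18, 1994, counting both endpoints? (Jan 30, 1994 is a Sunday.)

Jan 30, 1994 is a Sunday; the first Wednesday on or after it is Feb 2, 1994 (3 days later).
From Feb 2, 1994 to Aug 18, 1994: 26 + 31 + 30 + 31 + 30 + 31 + 18 = 197 days (rest of Feb, Mar, Apr, May, Jun, Jul, Aug).
197 ÷ 7 = 28 full weeks with remainder 1, so 28 more Wednesdays after the first → 29.

29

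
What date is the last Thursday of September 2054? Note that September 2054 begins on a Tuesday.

September 2054 begins on a Tuesday, so the first Thursday is September 3 (2 days later).
September 2054 has 30 days. Adding weeks: 3, 10, 17, 24 — the last one ≤ 30 is the 24th.

September 24, 2054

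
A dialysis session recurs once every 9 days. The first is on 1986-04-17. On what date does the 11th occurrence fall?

1986-07-16

The 11th occurrence is 10 intervals after the first: 10 × 9 = 90 days after 1986-04-17.
April has 30 days — 13 days to the end of April leaves 77.
May has 31 days (46 left).
June has 30 days (16 left).
16 days into July → 1986-07-16.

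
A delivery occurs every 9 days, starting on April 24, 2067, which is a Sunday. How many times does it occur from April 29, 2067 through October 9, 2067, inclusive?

18

Occurrences land 9·i days after April 24, 2067 for i = 0, 1, 2, …
April 29, 2067 is 5 days after the start; 5 ÷ 9 = 0 remainder 5; since the remainder is 5, round up to i = 1. First occurrence in the window: #2 on May 3, 2067 (1×9 = 9 days in).
October 9, 2067 is 168 days after the start; 168 ÷ 9 = 18 remainder 6. Last occurrence in the window: #19 on October 3, 2067.
Occurrences #2 through #19: 18 in total.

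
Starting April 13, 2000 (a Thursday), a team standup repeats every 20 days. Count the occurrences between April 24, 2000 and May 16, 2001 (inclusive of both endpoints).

Occurrences land 20·i days after April 13, 2000 for i = 0, 1, 2, …
April 24, 2000 is 11 days after the start; 11 ÷ 20 = 0 remainder 11; since the remainder is 11, round up to i = 1. First occurrence in the window: #2 on May 3, 2000 (1×20 = 20 days in).
May 16, 2001 is 398 days after the start; 398 ÷ 20 = 19 remainder 18. Last occurrence in the window: #20 on April 28, 2001.
Occurrences #2 through #20: 19 in total.

19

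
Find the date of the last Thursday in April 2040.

April 26, 2040

April 2040 begins on a Sunday, so the first Thursday is April 5 (4 days later).
April 2040 has 30 days. Adding weeks: 5, 12, 19, 26 — the last one ≤ 30 is the 26th.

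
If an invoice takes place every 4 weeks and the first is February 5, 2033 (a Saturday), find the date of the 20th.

July 22, 2034

The 20th occurrence is 19 intervals after the first: 19 × 28 = 532 days after February 5, 2033.
February has 28 days — 23 days to the end of February leaves 509.
From end of February to end of 2033 is 306 days (203 left).
January has 31 days (172 left).
February has 28 days (144 left).
March has 31 days (113 left).
April has 30 days (83 left).
May has 31 days (52 left).
June has 30 days (22 left).
22 days into July → July 22, 2034.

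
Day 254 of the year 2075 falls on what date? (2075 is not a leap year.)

January has 31 days (254 − 31 = 223 remain).
February has 28 days (223 − 28 = 195 remain).
March has 31 days (195 − 31 = 164 remain).
April has 30 days (164 − 30 = 134 remain).
May has 31 days (134 − 31 = 103 remain).
June has 30 days (103 − 30 = 73 remain).
July has 31 days (73 − 31 = 42 remain).
August has 31 days (42 − 31 = 11 remain).
11 into September → September 11.

11 September 2075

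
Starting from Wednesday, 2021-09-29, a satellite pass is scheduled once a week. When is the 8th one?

2021-11-17

The 8th occurrence is 7 intervals after the first: 7 × 7 = 49 days after 2021-09-29.
September has 30 days — 1 day to the end of September leaves 48.
October has 31 days (17 left).
17 days into November → 2021-11-17.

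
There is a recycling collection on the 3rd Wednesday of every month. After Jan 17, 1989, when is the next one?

Jan 1989 starts on a Sunday; its first Wednesday is the 4th, so the 3rd Wednesday is the 18th — Jan 18, 1989.
Jan 18, 1989 is after Jan 17, 1989, so that is the next one.

Jan 18, 1989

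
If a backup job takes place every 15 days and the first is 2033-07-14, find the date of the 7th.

The 7th occurrence is 6 intervals after the first: 6 × 15 = 90 days after 2033-07-14.
July has 31 days — 17 days to the end of July leaves 73.
August has 31 days (42 left).
September has 30 days (12 left).
12 days into October → 2033-10-12.

2033-10-12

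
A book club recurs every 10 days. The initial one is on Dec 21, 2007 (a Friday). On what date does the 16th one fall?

May 19, 2008

The 16th occurrence is 15 intervals after the first: 15 × 10 = 150 days after Dec 21, 2007.
Dec has 31 days — 10 days to the end of Dec leaves 140.
Jan has 31 days (109 left).
Feb has 29 days (80 left).
Mar has 31 days (49 left).
Apr has 30 days (19 left).
19 days into May → May 19, 2008.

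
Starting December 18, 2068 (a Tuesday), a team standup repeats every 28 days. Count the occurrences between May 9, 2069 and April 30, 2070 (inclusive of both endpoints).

Occurrences land 28·i days after December 18, 2068 for i = 0, 1, 2, …
May 9, 2069 is 142 days after the start; 142 ÷ 28 = 5 remainder 2; since the remainder is 2, round up to i = 6. First occurrence in the window: #7 on June 4, 2069 (6×28 = 168 days in).
April 30, 2070 is 498 days after the start; 498 ÷ 28 = 17 remainder 22. Last occurrence in the window: #18 on April 8, 2070.
Occurrences #7 through #18: 12 in total.

12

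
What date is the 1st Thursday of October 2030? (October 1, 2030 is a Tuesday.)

October 3, 2030

October 2030 begins on a Tuesday, so the first Thursday is October 3 (2 days later).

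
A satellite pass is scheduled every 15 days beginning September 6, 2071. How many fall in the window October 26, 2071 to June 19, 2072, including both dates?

Occurrences land 15·i days after September 6, 2071 for i = 0, 1, 2, …
October 26, 2071 is 50 days after the start; 50 ÷ 15 = 3 remainder 5; since the remainder is 5, round up to i = 4. First occurrence in the window: #5 on November 5, 2071 (4×15 = 60 days in).
June 19, 2072 is 287 days after the start; 287 ÷ 15 = 19 remainder 2. Last occurrence in the window: #20 on June 17, 2072.
Occurrences #5 through #20: 16 in total.

16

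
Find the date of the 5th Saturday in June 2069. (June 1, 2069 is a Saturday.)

June 29, 2069

June 2069 begins on a Saturday, so the first Saturday is June 1.
The 5th Saturday is 4 weeks later: 1 + 28 = 29.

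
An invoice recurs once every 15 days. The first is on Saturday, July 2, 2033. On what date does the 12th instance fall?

The 12th occurrence is 11 intervals after the first: 11 × 15 = 165 days after July 2, 2033.
July has 31 days — 29 days to the end of July leaves 136.
August has 31 days (105 left).
September has 30 days (75 left).
October has 31 days (44 left).
November has 30 days (14 left).
14 days into December → December 14, 2033.

December 14, 2033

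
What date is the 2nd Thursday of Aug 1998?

The first Thursday of Aug 1998 is Aug 6.
The 2nd Thursday is 1 weeks later: 6 + 7 = 13.

Aug 13, 1998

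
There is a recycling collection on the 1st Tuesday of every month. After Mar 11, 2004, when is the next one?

Mar 2004 starts on a Monday, so its 1st Tuesday is Mar 2, 2004 (1 day in).
That is not after Mar 11, 2004, so look at Apr 2004.
Apr 2004 starts on a Thursday, so its 1st Tuesday is Apr 6, 2004 (5 days in).

Apr 6, 2004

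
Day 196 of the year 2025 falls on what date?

2025-07-15

January has 31 days (196 − 31 = 165 remain).
February has 28 days (165 − 28 = 137 remain).
March has 31 days (137 − 31 = 106 remain).
April has 30 days (106 − 30 = 76 remain).
May has 31 days (76 − 31 = 45 remain).
June has 30 days (45 − 30 = 15 remain).
15 into July → July 15.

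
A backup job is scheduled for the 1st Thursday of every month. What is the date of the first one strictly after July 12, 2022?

August 4, 2022

July 2022 starts on a Friday, so its 1st Thursday is July 7, 2022 (6 days in).
That is not after July 12, 2022, so look at August 2022.
August 2022 starts on a Monday, so its 1st Thursday is August 4, 2022 (3 days in).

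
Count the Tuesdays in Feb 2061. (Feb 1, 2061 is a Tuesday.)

Feb 1, 2061 is a Tuesday; the first Tuesday on or after it is Feb 1, 2061.
From Feb 1, 2061 to Feb 28, 2061 is 28 − 1 = 27 days.
27 ÷ 7 = 3 full weeks with remainder 6, so 3 more Tuesdays after the first → 4.

4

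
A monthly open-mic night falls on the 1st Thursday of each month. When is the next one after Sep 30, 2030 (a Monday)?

Oct 3, 2030

Sep 2030 starts on a Sunday, so its 1st Thursday is Sep 5, 2030 (4 days in).
That is not after Sep 30, 2030, so look at Oct 2030.
Oct 2030 starts on a Tuesday, so its 1st Thursday is Oct 3, 2030 (2 days in).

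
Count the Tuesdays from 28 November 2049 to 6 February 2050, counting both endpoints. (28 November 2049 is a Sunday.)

28 November 2049 is a Sunday; the first Tuesday on or after it is 30 November 2049 (2 days later).
From 30 November 2049 to 6 February 2050: 0 + 31 + 31 + 6 = 68 days (rest of November, December, January, February).
68 ÷ 7 = 9 full weeks with remainder 5, so 9 more Tuesdays after the first → 10.

10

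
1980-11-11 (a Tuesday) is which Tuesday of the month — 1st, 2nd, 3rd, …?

2nd

Day 11 falls in week ⌈11/7⌉ of the month.
Days 1–7 hold the 1st Tuesday, 8–14 the 2nd, 15–21 the 3rd, 22–28 the 4th, 29–31 the 5th.
11 is in the range for the 2nd.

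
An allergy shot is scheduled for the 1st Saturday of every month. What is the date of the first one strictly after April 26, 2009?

May 2, 2009

April 2009 starts on a Wednesday, so its 1st Saturday is April 4, 2009 (3 days in).
That is not after April 26, 2009, so look at May 2009.
May 2009 starts on a Friday, so its 1st Saturday is May 2, 2009 (1 day in).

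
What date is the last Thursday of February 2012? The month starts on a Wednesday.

February 2012 begins on a Wednesday, so the first Thursday is February 2 (1 day later).
February 2012 has 29 days. Adding weeks: 2, 9, 16, 23 — the last one ≤ 29 is the 23rd.

2012-02-23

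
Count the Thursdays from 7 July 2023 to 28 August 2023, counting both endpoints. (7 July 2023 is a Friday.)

7 July 2023 is a Friday; the first Thursday on or after it is 13 July 2023 (6 days later).
From 13 July 2023 to 28 August 2023: 18 + 28 = 46 days (rest of July, August).
46 ÷ 7 = 6 full weeks with remainder 4, so 6 more Thursdays after the first → 7.

7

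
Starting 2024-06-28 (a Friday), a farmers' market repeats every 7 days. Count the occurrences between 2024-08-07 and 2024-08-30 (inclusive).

Occurrences land 7·i days after 2024-06-28 for i = 0, 1, 2, …
2024-08-07 is 40 days after the start; 40 ÷ 7 = 5 remainder 5; since the remainder is 5, round up to i = 6. First occurrence in the window: #7 on 2024-08-09 (6×7 = 42 days in).
2024-08-30 is 63 days after the start; 63 ÷ 7 = 9 remainder 0. Last occurrence in the window: #10 on 2024-08-30.
Occurrences #7 through #10: 4 in total.

4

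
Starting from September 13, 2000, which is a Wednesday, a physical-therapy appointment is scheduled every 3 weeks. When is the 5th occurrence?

December 6, 2000

The 5th occurrence is 4 intervals after the first: 4 × 21 = 84 days after September 13, 2000.
September has 30 days — 17 days to the end of September leaves 67.
October has 31 days (36 left).
November has 30 days (6 left).
6 days into December → December 6, 2000.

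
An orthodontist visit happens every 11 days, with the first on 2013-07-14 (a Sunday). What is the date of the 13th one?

2013-11-23

The 13th occurrence is 12 intervals after the first: 12 × 11 = 132 days after 2013-07-14.
July has 31 days — 17 days to the end of July leaves 115.
August has 31 days (84 left).
September has 30 days (54 left).
October has 31 days (23 left).
23 days into November → 2013-11-23.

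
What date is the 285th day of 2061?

January has 31 days (285 − 31 = 254 remain).
February has 28 days (254 − 28 = 226 remain).
March has 31 days (226 − 31 = 195 remain).
April has 30 days (195 − 30 = 165 remain).
May has 31 days (165 − 31 = 134 remain).
June has 30 days (134 − 30 = 104 remain).
July has 31 days (104 − 31 = 73 remain).
August has 31 days (73 − 31 = 42 remain).
September has 30 days (42 − 30 = 12 remain).
12 into October → October 12.

12 October 2061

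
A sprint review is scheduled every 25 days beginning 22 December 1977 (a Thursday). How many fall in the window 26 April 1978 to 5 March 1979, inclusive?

Occurrences land 25·i days after 22 December 1977 for i = 0, 1, 2, …
26 April 1978 is 125 days after the start; 125 ÷ 25 = 5 remainder 0. First occurrence in the window: #6 on 26 April 1978 (5×25 = 125 days in).
5 March 1979 is 438 days after the start; 438 ÷ 25 = 17 remainder 13. Last occurrence in the window: #18 on 20 February 1979.
Occurrences #6 through #18: 13 in total.

13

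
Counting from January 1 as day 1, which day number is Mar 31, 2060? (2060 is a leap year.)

Days in months before Mar: 31 + 29 = 60.
Plus 31 days into Mar → day 91.

91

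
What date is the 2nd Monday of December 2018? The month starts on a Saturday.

December 10, 2018

December 2018 begins on a Saturday, so the first Monday is December 3 (2 days later).
The 2nd Monday is 1 weeks later: 3 + 7 = 10.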